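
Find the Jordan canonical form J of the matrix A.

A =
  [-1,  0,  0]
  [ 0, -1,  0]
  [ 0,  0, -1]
J_1(-1) ⊕ J_1(-1) ⊕ J_1(-1)

The characteristic polynomial is
  det(x·I − A) = x^3 + 3*x^2 + 3*x + 1 = (x + 1)^3

Eigenvalues and multiplicities (the geometric multiplicity of λ is n − rank(A − λI), which equals the number of Jordan blocks for λ):
  λ = -1: algebraic multiplicity = 3, geometric multiplicity = 3

Determining the block sizes for each eigenvalue:
  λ = -1: gm = am = 3, so every block has size 1 → block sizes [1, 1, 1]

Assembling the blocks gives a Jordan form
J =
  [-1,  0,  0]
  [ 0, -1,  0]
  [ 0,  0, -1]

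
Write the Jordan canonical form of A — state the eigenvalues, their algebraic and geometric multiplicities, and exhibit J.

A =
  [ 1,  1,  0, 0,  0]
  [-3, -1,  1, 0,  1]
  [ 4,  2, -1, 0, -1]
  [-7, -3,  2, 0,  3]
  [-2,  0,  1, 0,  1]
J_3(0) ⊕ J_2(0)

The characteristic polynomial is
  det(x·I − A) = x^5

Eigenvalues and multiplicities (the geometric multiplicity of λ is n − rank(A − λI), which equals the number of Jordan blocks for λ):
  λ = 0: algebraic multiplicity = 5, geometric multiplicity = 2

Determining the block sizes for each eigenvalue:
  λ = 0: with am = 5 and gm = 2, the partition is not yet determined (e.g. several partitions of 5 into 2 parts exist). Let N = A − (0)·I. Computing rank(N^1) = 3, rank(N^2) = 1, rank(N^3) = 0; the number of blocks of size ≥ j is rank(N^{j−1}) − rank(N^j), giving [2, 2, 1]. So we have 1 block(s) of size 3, 1 block(s) of size 2 → block sizes [3, 2]

Assembling the blocks gives a Jordan form
J =
  [0, 1, 0, 0, 0]
  [0, 0, 1, 0, 0]
  [0, 0, 0, 0, 0]
  [0, 0, 0, 0, 1]
  [0, 0, 0, 0, 0]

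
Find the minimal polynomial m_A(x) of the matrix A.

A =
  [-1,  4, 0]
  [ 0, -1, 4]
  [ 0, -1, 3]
x^3 - x^2 - x + 1

The characteristic polynomial is χ_A(x) = (x - 1)^2*(x + 1), so the eigenvalues are known. The minimal polynomial is
  m_A(x) = Π_λ (x − λ)^{k_λ}
where k_λ is the size of the *largest* Jordan block for λ (equivalently, the smallest k with (A − λI)^k v = 0 for every generalised eigenvector v of λ).

  λ = -1: largest Jordan block has size 1, contributing (x + 1)
  λ = 1: largest Jordan block has size 2, contributing (x − 1)^2

So m_A(x) = (x - 1)^2*(x + 1) = x^3 - x^2 - x + 1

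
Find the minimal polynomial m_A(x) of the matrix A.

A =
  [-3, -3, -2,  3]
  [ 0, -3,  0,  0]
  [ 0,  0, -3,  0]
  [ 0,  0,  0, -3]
x^2 + 6*x + 9

The characteristic polynomial is χ_A(x) = (x + 3)^4, so the eigenvalues are known. The minimal polynomial is
  m_A(x) = Π_λ (x − λ)^{k_λ}
where k_λ is the size of the *largest* Jordan block for λ (equivalently, the smallest k with (A − λI)^k v = 0 for every generalised eigenvector v of λ).

  λ = -3: largest Jordan block has size 2, contributing (x + 3)^2

So m_A(x) = (x + 3)^2 = x^2 + 6*x + 9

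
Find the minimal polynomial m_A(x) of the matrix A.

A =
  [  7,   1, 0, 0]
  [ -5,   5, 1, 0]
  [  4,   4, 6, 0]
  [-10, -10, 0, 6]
x^3 - 18*x^2 + 108*x - 216

The characteristic polynomial is χ_A(x) = (x - 6)^4, so the eigenvalues are known. The minimal polynomial is
  m_A(x) = Π_λ (x − λ)^{k_λ}
where k_λ is the size of the *largest* Jordan block for λ (equivalently, the smallest k with (A − λI)^k v = 0 for every generalised eigenvector v of λ).

  λ = 6: largest Jordan block has size 3, contributing (x − 6)^3

So m_A(x) = (x - 6)^3 = x^3 - 18*x^2 + 108*x - 216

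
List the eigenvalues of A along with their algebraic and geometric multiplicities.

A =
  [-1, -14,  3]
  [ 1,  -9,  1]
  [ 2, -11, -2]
λ = -4: alg = 3, geom = 1

Step 1 — factor the characteristic polynomial to read off the algebraic multiplicities:
  χ_A(x) = (x + 4)^3

Step 2 — compute geometric multiplicities via the rank-nullity identity g(λ) = n − rank(A − λI):
  rank(A − (-4)·I) = 2, so dim ker(A − (-4)·I) = n − 2 = 1

Summary:
  λ = -4: algebraic multiplicity = 3, geometric multiplicity = 1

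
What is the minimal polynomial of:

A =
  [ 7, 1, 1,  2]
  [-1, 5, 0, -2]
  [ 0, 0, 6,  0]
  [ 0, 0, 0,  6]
x^3 - 18*x^2 + 108*x - 216

The characteristic polynomial is χ_A(x) = (x - 6)^4, so the eigenvalues are known. The minimal polynomial is
  m_A(x) = Π_λ (x − λ)^{k_λ}
where k_λ is the size of the *largest* Jordan block for λ (equivalently, the smallest k with (A − λI)^k v = 0 for every generalised eigenvector v of λ).

  λ = 6: largest Jordan block has size 3, contributing (x − 6)^3

So m_A(x) = (x - 6)^3 = x^3 - 18*x^2 + 108*x - 216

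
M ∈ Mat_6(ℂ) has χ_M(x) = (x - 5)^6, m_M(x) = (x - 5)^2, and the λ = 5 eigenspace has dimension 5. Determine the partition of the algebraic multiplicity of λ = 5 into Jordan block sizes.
Block sizes for λ = 5: [2, 1, 1, 1, 1]

Step 1 — from the characteristic polynomial, algebraic multiplicity of λ = 5 is 6. From dim ker(M − (5)·I) = 5, there are exactly 5 Jordan blocks for λ = 5.
Step 2 — from the minimal polynomial, the factor (x − 5)^2 tells us the largest block for λ = 5 has size 2.
Step 3 — with total size 6, 5 blocks, and largest block 2, the block sizes (in nonincreasing order) are [2, 1, 1, 1, 1].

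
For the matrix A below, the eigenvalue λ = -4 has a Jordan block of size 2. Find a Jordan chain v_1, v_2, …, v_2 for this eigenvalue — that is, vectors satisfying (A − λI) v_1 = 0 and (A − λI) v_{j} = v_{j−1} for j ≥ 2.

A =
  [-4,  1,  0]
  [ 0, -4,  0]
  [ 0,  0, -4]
A Jordan chain for λ = -4 of length 2:
v_1 = (1, 0, 0)ᵀ
v_2 = (0, 1, 0)ᵀ

Let N = A − (-4)·I. We want v_2 with N^2 v_2 = 0 but N^1 v_2 ≠ 0; then v_{j-1} := N · v_j for j = 2, …, 2.

Pick v_2 = (0, 1, 0)ᵀ.
Then v_1 = N · v_2 = (1, 0, 0)ᵀ.

Sanity check: (A − (-4)·I) v_1 = (0, 0, 0)ᵀ = 0. ✓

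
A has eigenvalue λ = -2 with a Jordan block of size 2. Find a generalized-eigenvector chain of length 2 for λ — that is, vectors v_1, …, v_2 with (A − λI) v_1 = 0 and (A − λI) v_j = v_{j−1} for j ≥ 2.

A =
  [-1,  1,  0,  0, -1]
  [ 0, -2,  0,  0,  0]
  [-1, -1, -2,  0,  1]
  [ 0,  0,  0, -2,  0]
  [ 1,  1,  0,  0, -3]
A Jordan chain for λ = -2 of length 2:
v_1 = (1, 0, -1, 0, 1)ᵀ
v_2 = (1, 0, 0, 0, 0)ᵀ

Let N = A − (-2)·I. We want v_2 with N^2 v_2 = 0 but N^1 v_2 ≠ 0; then v_{j-1} := N · v_j for j = 2, …, 2.

Pick v_2 = (1, 0, 0, 0, 0)ᵀ.
Then v_1 = N · v_2 = (1, 0, -1, 0, 1)ᵀ.

Sanity check: (A − (-2)·I) v_1 = (0, 0, 0, 0, 0)ᵀ = 0. ✓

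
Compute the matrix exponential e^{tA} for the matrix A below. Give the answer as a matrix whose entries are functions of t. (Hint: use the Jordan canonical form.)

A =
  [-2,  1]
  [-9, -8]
e^{tA} =
  [3*t*exp(-5*t) + exp(-5*t), t*exp(-5*t)]
  [-9*t*exp(-5*t), -3*t*exp(-5*t) + exp(-5*t)]

Strategy: write A = P · J · P⁻¹ where J is a Jordan canonical form, so e^{tA} = P · e^{tJ} · P⁻¹, and e^{tJ} can be computed block-by-block.

A has Jordan form
J =
  [-5,  1]
  [ 0, -5]
(up to reordering of blocks).

Per-block formulas:
  For a 2×2 Jordan block J_2(-5): exp(t · J_2(-5)) = e^(-5t)·(I + t·N), where N is the 2×2 nilpotent shift.

After assembling e^{tJ} and conjugating by P, we get:

e^{tA} =
  [3*t*exp(-5*t) + exp(-5*t), t*exp(-5*t)]
  [-9*t*exp(-5*t), -3*t*exp(-5*t) + exp(-5*t)]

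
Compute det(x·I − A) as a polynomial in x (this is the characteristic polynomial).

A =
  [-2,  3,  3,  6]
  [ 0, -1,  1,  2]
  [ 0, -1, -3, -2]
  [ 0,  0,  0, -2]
x^4 + 8*x^3 + 24*x^2 + 32*x + 16

Expanding det(x·I − A) (e.g. by cofactor expansion or by noting that A is similar to its Jordan form J, which has the same characteristic polynomial as A) gives
  χ_A(x) = x^4 + 8*x^3 + 24*x^2 + 32*x + 16
which factors as (x + 2)^4. The eigenvalues (with algebraic multiplicities) are λ = -2 with multiplicity 4.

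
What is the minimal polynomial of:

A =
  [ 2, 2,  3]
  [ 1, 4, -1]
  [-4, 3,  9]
x^3 - 15*x^2 + 75*x - 125

The characteristic polynomial is χ_A(x) = (x - 5)^3, so the eigenvalues are known. The minimal polynomial is
  m_A(x) = Π_λ (x − λ)^{k_λ}
where k_λ is the size of the *largest* Jordan block for λ (equivalently, the smallest k with (A − λI)^k v = 0 for every generalised eigenvector v of λ).

  λ = 5: largest Jordan block has size 3, contributing (x − 5)^3

So m_A(x) = (x - 5)^3 = x^3 - 15*x^2 + 75*x - 125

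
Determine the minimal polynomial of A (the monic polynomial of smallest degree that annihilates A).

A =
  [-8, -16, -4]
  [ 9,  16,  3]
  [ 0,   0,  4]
x^2 - 8*x + 16

The characteristic polynomial is χ_A(x) = (x - 4)^3, so the eigenvalues are known. The minimal polynomial is
  m_A(x) = Π_λ (x − λ)^{k_λ}
where k_λ is the size of the *largest* Jordan block for λ (equivalently, the smallest k with (A − λI)^k v = 0 for every generalised eigenvector v of λ).

  λ = 4: largest Jordan block has size 2, contributing (x − 4)^2

So m_A(x) = (x - 4)^2 = x^2 - 8*x + 16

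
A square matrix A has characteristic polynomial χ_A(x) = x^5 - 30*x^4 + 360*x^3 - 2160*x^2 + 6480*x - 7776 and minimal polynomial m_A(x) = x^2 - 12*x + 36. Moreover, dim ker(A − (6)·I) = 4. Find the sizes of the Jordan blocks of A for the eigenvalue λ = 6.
Block sizes for λ = 6: [2, 1, 1, 1]

Step 1 — from the characteristic polynomial, algebraic multiplicity of λ = 6 is 5. From dim ker(A − (6)·I) = 4, there are exactly 4 Jordan blocks for λ = 6.
Step 2 — from the minimal polynomial, the factor (x − 6)^2 tells us the largest block for λ = 6 has size 2.
Step 3 — with total size 5, 4 blocks, and largest block 2, the block sizes (in nonincreasing order) are [2, 1, 1, 1].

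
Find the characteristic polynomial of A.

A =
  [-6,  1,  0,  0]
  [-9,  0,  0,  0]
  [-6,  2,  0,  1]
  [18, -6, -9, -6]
x^4 + 12*x^3 + 54*x^2 + 108*x + 81

Expanding det(x·I − A) (e.g. by cofactor expansion or by noting that A is similar to its Jordan form J, which has the same characteristic polynomial as A) gives
  χ_A(x) = x^4 + 12*x^3 + 54*x^2 + 108*x + 81
which factors as (x + 3)^4. The eigenvalues (with algebraic multiplicities) are λ = -3 with multiplicity 4.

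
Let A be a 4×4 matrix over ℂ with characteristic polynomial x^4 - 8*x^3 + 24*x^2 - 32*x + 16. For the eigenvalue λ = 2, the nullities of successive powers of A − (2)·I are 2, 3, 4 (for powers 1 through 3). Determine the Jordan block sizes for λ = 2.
Block sizes for λ = 2: [3, 1]

From the dimensions of kernels of powers, the number of Jordan blocks of size at least j is d_j − d_{j−1} where d_j = dim ker(N^j) (with d_0 = 0). Computing the differences gives [2, 1, 1].
The number of blocks of size exactly k is (#blocks of size ≥ k) − (#blocks of size ≥ k + 1), so the partition is: 1 block(s) of size 1, 1 block(s) of size 3.
In nonincreasing order the block sizes are [3, 1].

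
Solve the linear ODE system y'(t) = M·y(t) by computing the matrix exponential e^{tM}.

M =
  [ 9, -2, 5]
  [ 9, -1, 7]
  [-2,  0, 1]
e^{tM} =
  [4*t^2*exp(3*t) + 6*t*exp(3*t) + exp(3*t), -2*t^2*exp(3*t) - 2*t*exp(3*t), 3*t^2*exp(3*t) + 5*t*exp(3*t)]
  [2*t^2*exp(3*t) + 9*t*exp(3*t), -t^2*exp(3*t) - 4*t*exp(3*t) + exp(3*t), 3*t^2*exp(3*t)/2 + 7*t*exp(3*t)]
  [-4*t^2*exp(3*t) - 2*t*exp(3*t), 2*t^2*exp(3*t), -3*t^2*exp(3*t) - 2*t*exp(3*t) + exp(3*t)]

Strategy: write M = P · J · P⁻¹ where J is a Jordan canonical form, so e^{tM} = P · e^{tJ} · P⁻¹, and e^{tJ} can be computed block-by-block.

M has Jordan form
J =
  [3, 1, 0]
  [0, 3, 1]
  [0, 0, 3]
(up to reordering of blocks).

Per-block formulas:
  For a 3×3 Jordan block J_3(3): exp(t · J_3(3)) = e^(3t)·(I + t·N + (t^2/2)·N^2), where N is the 3×3 nilpotent shift.

After assembling e^{tJ} and conjugating by P, we get:

e^{tM} =
  [4*t^2*exp(3*t) + 6*t*exp(3*t) + exp(3*t), -2*t^2*exp(3*t) - 2*t*exp(3*t), 3*t^2*exp(3*t) + 5*t*exp(3*t)]
  [2*t^2*exp(3*t) + 9*t*exp(3*t), -t^2*exp(3*t) - 4*t*exp(3*t) + exp(3*t), 3*t^2*exp(3*t)/2 + 7*t*exp(3*t)]
  [-4*t^2*exp(3*t) - 2*t*exp(3*t), 2*t^2*exp(3*t), -3*t^2*exp(3*t) - 2*t*exp(3*t) + exp(3*t)]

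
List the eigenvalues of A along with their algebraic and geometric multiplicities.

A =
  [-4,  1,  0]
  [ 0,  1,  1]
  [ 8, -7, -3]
λ = -2: alg = 3, geom = 1

Step 1 — factor the characteristic polynomial to read off the algebraic multiplicities:
  χ_A(x) = (x + 2)^3

Step 2 — compute geometric multiplicities via the rank-nullity identity g(λ) = n − rank(A − λI):
  rank(A − (-2)·I) = 2, so dim ker(A − (-2)·I) = n − 2 = 1

Summary:
  λ = -2: algebraic multiplicity = 3, geometric multiplicity = 1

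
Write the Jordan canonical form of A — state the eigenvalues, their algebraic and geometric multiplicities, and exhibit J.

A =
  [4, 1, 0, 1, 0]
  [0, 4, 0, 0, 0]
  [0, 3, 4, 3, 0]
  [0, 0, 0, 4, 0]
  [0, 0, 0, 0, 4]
J_2(4) ⊕ J_1(4) ⊕ J_1(4) ⊕ J_1(4)

The characteristic polynomial is
  det(x·I − A) = x^5 - 20*x^4 + 160*x^3 - 640*x^2 + 1280*x - 1024 = (x - 4)^5

Eigenvalues and multiplicities (the geometric multiplicity of λ is n − rank(A − λI), which equals the number of Jordan blocks for λ):
  λ = 4: algebraic multiplicity = 5, geometric multiplicity = 4

Determining the block sizes for each eigenvalue:
  λ = 4: 4 blocks summing to 5 forces exactly one block of size 2 and the rest size 1 → block sizes [2, 1, 1, 1]

Assembling the blocks gives a Jordan form
J =
  [4, 1, 0, 0, 0]
  [0, 4, 0, 0, 0]
  [0, 0, 4, 0, 0]
  [0, 0, 0, 4, 0]
  [0, 0, 0, 0, 4]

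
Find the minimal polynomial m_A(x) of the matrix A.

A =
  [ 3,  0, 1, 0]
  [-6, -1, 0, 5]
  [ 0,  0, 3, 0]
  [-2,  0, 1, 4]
x^4 - 9*x^3 + 23*x^2 - 3*x - 36

The characteristic polynomial is χ_A(x) = (x - 4)*(x - 3)^2*(x + 1), so the eigenvalues are known. The minimal polynomial is
  m_A(x) = Π_λ (x − λ)^{k_λ}
where k_λ is the size of the *largest* Jordan block for λ (equivalently, the smallest k with (A − λI)^k v = 0 for every generalised eigenvector v of λ).

  λ = -1: largest Jordan block has size 1, contributing (x + 1)
  λ = 3: largest Jordan block has size 2, contributing (x − 3)^2
  λ = 4: largest Jordan block has size 1, contributing (x − 4)

So m_A(x) = (x - 4)*(x - 3)^2*(x + 1) = x^4 - 9*x^3 + 23*x^2 - 3*x - 36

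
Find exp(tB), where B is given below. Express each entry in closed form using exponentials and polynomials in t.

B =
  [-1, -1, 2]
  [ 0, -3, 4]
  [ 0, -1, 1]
e^{tB} =
  [exp(-t), -t*exp(-t), 2*t*exp(-t)]
  [0, -2*t*exp(-t) + exp(-t), 4*t*exp(-t)]
  [0, -t*exp(-t), 2*t*exp(-t) + exp(-t)]

Strategy: write B = P · J · P⁻¹ where J is a Jordan canonical form, so e^{tB} = P · e^{tJ} · P⁻¹, and e^{tJ} can be computed block-by-block.

B has Jordan form
J =
  [-1,  1,  0]
  [ 0, -1,  0]
  [ 0,  0, -1]
(up to reordering of blocks).

Per-block formulas:
  For a 1×1 block at λ = -1: exp(t · [-1]) = [e^(-1t)].
  For a 2×2 Jordan block J_2(-1): exp(t · J_2(-1)) = e^(-1t)·(I + t·N), where N is the 2×2 nilpotent shift.

After assembling e^{tJ} and conjugating by P, we get:

e^{tB} =
  [exp(-t), -t*exp(-t), 2*t*exp(-t)]
  [0, -2*t*exp(-t) + exp(-t), 4*t*exp(-t)]
  [0, -t*exp(-t), 2*t*exp(-t) + exp(-t)]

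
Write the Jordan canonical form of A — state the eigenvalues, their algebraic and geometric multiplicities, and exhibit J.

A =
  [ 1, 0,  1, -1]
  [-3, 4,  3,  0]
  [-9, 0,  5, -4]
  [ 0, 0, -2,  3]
J_1(1) ⊕ J_2(4) ⊕ J_1(4)

The characteristic polynomial is
  det(x·I − A) = x^4 - 13*x^3 + 60*x^2 - 112*x + 64 = (x - 4)^3*(x - 1)

Eigenvalues and multiplicities (the geometric multiplicity of λ is n − rank(A − λI), which equals the number of Jordan blocks for λ):
  λ = 1: algebraic multiplicity = 1, geometric multiplicity = 1
  λ = 4: algebraic multiplicity = 3, geometric multiplicity = 2

Determining the block sizes for each eigenvalue:
  λ = 1: one block (gm = 1), so the single block has size am = 1 → block sizes [1]
  λ = 4: 2 blocks summing to 3 forces exactly one block of size 2 and the rest size 1 → block sizes [2, 1]

Assembling the blocks gives a Jordan form
J =
  [1, 0, 0, 0]
  [0, 4, 1, 0]
  [0, 0, 4, 0]
  [0, 0, 0, 4]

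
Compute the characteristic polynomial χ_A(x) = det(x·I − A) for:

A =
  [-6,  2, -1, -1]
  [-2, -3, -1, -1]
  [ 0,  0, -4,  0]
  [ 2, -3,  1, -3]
x^4 + 16*x^3 + 96*x^2 + 256*x + 256

Expanding det(x·I − A) (e.g. by cofactor expansion or by noting that A is similar to its Jordan form J, which has the same characteristic polynomial as A) gives
  χ_A(x) = x^4 + 16*x^3 + 96*x^2 + 256*x + 256
which factors as (x + 4)^4. The eigenvalues (with algebraic multiplicities) are λ = -4 with multiplicity 4.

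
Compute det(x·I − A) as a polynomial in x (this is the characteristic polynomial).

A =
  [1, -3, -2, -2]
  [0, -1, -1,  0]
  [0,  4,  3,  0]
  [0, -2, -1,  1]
x^4 - 4*x^3 + 6*x^2 - 4*x + 1

Expanding det(x·I − A) (e.g. by cofactor expansion or by noting that A is similar to its Jordan form J, which has the same characteristic polynomial as A) gives
  χ_A(x) = x^4 - 4*x^3 + 6*x^2 - 4*x + 1
which factors as (x - 1)^4. The eigenvalues (with algebraic multiplicities) are λ = 1 with multiplicity 4.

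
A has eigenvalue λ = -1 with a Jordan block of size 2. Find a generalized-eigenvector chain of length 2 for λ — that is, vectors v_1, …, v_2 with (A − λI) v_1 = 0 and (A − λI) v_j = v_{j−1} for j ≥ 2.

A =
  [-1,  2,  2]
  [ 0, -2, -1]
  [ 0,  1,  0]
A Jordan chain for λ = -1 of length 2:
v_1 = (2, -1, 1)ᵀ
v_2 = (0, 1, 0)ᵀ

Let N = A − (-1)·I. We want v_2 with N^2 v_2 = 0 but N^1 v_2 ≠ 0; then v_{j-1} := N · v_j for j = 2, …, 2.

Pick v_2 = (0, 1, 0)ᵀ.
Then v_1 = N · v_2 = (2, -1, 1)ᵀ.

Sanity check: (A − (-1)·I) v_1 = (0, 0, 0)ᵀ = 0. ✓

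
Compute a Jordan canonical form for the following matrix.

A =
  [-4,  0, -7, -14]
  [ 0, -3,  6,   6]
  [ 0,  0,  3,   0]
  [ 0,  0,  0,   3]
J_1(-4) ⊕ J_1(-3) ⊕ J_1(3) ⊕ J_1(3)

The characteristic polynomial is
  det(x·I − A) = x^4 + x^3 - 21*x^2 - 9*x + 108 = (x - 3)^2*(x + 3)*(x + 4)

Eigenvalues and multiplicities (the geometric multiplicity of λ is n − rank(A − λI), which equals the number of Jordan blocks for λ):
  λ = -4: algebraic multiplicity = 1, geometric multiplicity = 1
  λ = -3: algebraic multiplicity = 1, geometric multiplicity = 1
  λ = 3: algebraic multiplicity = 2, geometric multiplicity = 2

Determining the block sizes for each eigenvalue:
  λ = -4: one block (gm = 1), so the single block has size am = 1 → block sizes [1]
  λ = -3: one block (gm = 1), so the single block has size am = 1 → block sizes [1]
  λ = 3: gm = am = 2, so every block has size 1 → block sizes [1, 1]

Assembling the blocks gives a Jordan form
J =
  [-4,  0, 0, 0]
  [ 0, -3, 0, 0]
  [ 0,  0, 3, 0]
  [ 0,  0, 0, 3]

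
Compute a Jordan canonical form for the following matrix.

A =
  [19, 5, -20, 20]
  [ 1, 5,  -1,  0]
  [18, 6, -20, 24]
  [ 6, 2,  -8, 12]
J_3(4) ⊕ J_1(4)

The characteristic polynomial is
  det(x·I − A) = x^4 - 16*x^3 + 96*x^2 - 256*x + 256 = (x - 4)^4

Eigenvalues and multiplicities (the geometric multiplicity of λ is n − rank(A − λI), which equals the number of Jordan blocks for λ):
  λ = 4: algebraic multiplicity = 4, geometric multiplicity = 2

Determining the block sizes for each eigenvalue:
  λ = 4: with am = 4 and gm = 2, the partition is not yet determined (e.g. several partitions of 4 into 2 parts exist). Let N = A − (4)·I. Computing rank(N^1) = 2, rank(N^2) = 1, rank(N^3) = 0; the number of blocks of size ≥ j is rank(N^{j−1}) − rank(N^j), giving [2, 1, 1]. So we have 1 block(s) of size 3, 1 block(s) of size 1 → block sizes [3, 1]

Assembling the blocks gives a Jordan form
J =
  [4, 1, 0, 0]
  [0, 4, 1, 0]
  [0, 0, 4, 0]
  [0, 0, 0, 4]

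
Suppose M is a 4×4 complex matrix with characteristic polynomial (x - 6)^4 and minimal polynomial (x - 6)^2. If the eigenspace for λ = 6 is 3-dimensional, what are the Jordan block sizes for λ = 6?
Block sizes for λ = 6: [2, 1, 1]

Step 1 — from the characteristic polynomial, algebraic multiplicity of λ = 6 is 4. From dim ker(M − (6)·I) = 3, there are exactly 3 Jordan blocks for λ = 6.
Step 2 — from the minimal polynomial, the factor (x − 6)^2 tells us the largest block for λ = 6 has size 2.
Step 3 — with total size 4, 3 blocks, and largest block 2, the block sizes (in nonincreasing order) are [2, 1, 1].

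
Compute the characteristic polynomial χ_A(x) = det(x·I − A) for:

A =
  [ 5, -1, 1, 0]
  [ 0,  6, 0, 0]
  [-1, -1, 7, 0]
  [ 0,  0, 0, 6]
x^4 - 24*x^3 + 216*x^2 - 864*x + 1296

Expanding det(x·I − A) (e.g. by cofactor expansion or by noting that A is similar to its Jordan form J, which has the same characteristic polynomial as A) gives
  χ_A(x) = x^4 - 24*x^3 + 216*x^2 - 864*x + 1296
which factors as (x - 6)^4. The eigenvalues (with algebraic multiplicities) are λ = 6 with multiplicity 4.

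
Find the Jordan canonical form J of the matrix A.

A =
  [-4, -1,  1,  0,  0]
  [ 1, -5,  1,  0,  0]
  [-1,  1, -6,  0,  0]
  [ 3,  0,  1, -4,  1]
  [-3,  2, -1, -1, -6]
J_3(-5) ⊕ J_2(-5)

The characteristic polynomial is
  det(x·I − A) = x^5 + 25*x^4 + 250*x^3 + 1250*x^2 + 3125*x + 3125 = (x + 5)^5

Eigenvalues and multiplicities (the geometric multiplicity of λ is n − rank(A − λI), which equals the number of Jordan blocks for λ):
  λ = -5: algebraic multiplicity = 5, geometric multiplicity = 2

Determining the block sizes for each eigenvalue:
  λ = -5: with am = 5 and gm = 2, the partition is not yet determined (e.g. several partitions of 5 into 2 parts exist). Let N = A − (-5)·I. Computing rank(N^1) = 3, rank(N^2) = 1, rank(N^3) = 0; the number of blocks of size ≥ j is rank(N^{j−1}) − rank(N^j), giving [2, 2, 1]. So we have 1 block(s) of size 3, 1 block(s) of size 2 → block sizes [3, 2]

Assembling the blocks gives a Jordan form
J =
  [-5,  1,  0,  0,  0]
  [ 0, -5,  1,  0,  0]
  [ 0,  0, -5,  0,  0]
  [ 0,  0,  0, -5,  1]
  [ 0,  0,  0,  0, -5]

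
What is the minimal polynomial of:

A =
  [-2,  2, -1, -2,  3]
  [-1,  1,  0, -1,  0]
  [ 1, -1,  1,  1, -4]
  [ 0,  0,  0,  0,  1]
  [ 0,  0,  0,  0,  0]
x^3

The characteristic polynomial is χ_A(x) = x^5, so the eigenvalues are known. The minimal polynomial is
  m_A(x) = Π_λ (x − λ)^{k_λ}
where k_λ is the size of the *largest* Jordan block for λ (equivalently, the smallest k with (A − λI)^k v = 0 for every generalised eigenvector v of λ).

  λ = 0: largest Jordan block has size 3, contributing (x − 0)^3

So m_A(x) = x^3 = x^3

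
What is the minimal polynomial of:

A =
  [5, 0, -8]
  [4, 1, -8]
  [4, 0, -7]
x^2 + 2*x - 3

The characteristic polynomial is χ_A(x) = (x - 1)^2*(x + 3), so the eigenvalues are known. The minimal polynomial is
  m_A(x) = Π_λ (x − λ)^{k_λ}
where k_λ is the size of the *largest* Jordan block for λ (equivalently, the smallest k with (A − λI)^k v = 0 for every generalised eigenvector v of λ).

  λ = -3: largest Jordan block has size 1, contributing (x + 3)
  λ = 1: largest Jordan block has size 1, contributing (x − 1)

So m_A(x) = (x - 1)*(x + 3) = x^2 + 2*x - 3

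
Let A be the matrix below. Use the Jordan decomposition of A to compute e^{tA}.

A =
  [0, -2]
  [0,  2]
e^{tA} =
  [1, 1 - exp(2*t)]
  [0, exp(2*t)]

Strategy: write A = P · J · P⁻¹ where J is a Jordan canonical form, so e^{tA} = P · e^{tJ} · P⁻¹, and e^{tJ} can be computed block-by-block.

A has Jordan form
J =
  [0, 0]
  [0, 2]
(up to reordering of blocks).

Per-block formulas:
  For a 1×1 block at λ = 2: exp(t · [2]) = [e^(2t)].
  For a 1×1 block at λ = 0: exp(t · [0]) = [e^(0t)].

After assembling e^{tJ} and conjugating by P, we get:

e^{tA} =
  [1, 1 - exp(2*t)]
  [0, exp(2*t)]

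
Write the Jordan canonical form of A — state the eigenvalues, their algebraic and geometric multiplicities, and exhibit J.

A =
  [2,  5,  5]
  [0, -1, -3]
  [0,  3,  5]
J_2(2) ⊕ J_1(2)

The characteristic polynomial is
  det(x·I − A) = x^3 - 6*x^2 + 12*x - 8 = (x - 2)^3

Eigenvalues and multiplicities (the geometric multiplicity of λ is n − rank(A − λI), which equals the number of Jordan blocks for λ):
  λ = 2: algebraic multiplicity = 3, geometric multiplicity = 2

Determining the block sizes for each eigenvalue:
  λ = 2: 2 blocks summing to 3 forces exactly one block of size 2 and the rest size 1 → block sizes [2, 1]

Assembling the blocks gives a Jordan form
J =
  [2, 1, 0]
  [0, 2, 0]
  [0, 0, 2]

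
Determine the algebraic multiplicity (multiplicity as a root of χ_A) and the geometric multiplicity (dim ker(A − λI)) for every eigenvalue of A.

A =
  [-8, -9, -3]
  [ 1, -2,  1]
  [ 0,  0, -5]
λ = -5: alg = 3, geom = 2

Step 1 — factor the characteristic polynomial to read off the algebraic multiplicities:
  χ_A(x) = (x + 5)^3

Step 2 — compute geometric multiplicities via the rank-nullity identity g(λ) = n − rank(A − λI):
  rank(A − (-5)·I) = 1, so dim ker(A − (-5)·I) = n − 1 = 2

Summary:
  λ = -5: algebraic multiplicity = 3, geometric multiplicity = 2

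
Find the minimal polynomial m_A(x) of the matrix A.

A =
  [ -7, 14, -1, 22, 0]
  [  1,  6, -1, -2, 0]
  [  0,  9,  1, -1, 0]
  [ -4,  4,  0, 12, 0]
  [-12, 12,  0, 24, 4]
x^4 - 12*x^3 + 48*x^2 - 64*x

The characteristic polynomial is χ_A(x) = x*(x - 4)^4, so the eigenvalues are known. The minimal polynomial is
  m_A(x) = Π_λ (x − λ)^{k_λ}
where k_λ is the size of the *largest* Jordan block for λ (equivalently, the smallest k with (A − λI)^k v = 0 for every generalised eigenvector v of λ).

  λ = 0: largest Jordan block has size 1, contributing (x − 0)
  λ = 4: largest Jordan block has size 3, contributing (x − 4)^3

So m_A(x) = x*(x - 4)^3 = x^4 - 12*x^3 + 48*x^2 - 64*x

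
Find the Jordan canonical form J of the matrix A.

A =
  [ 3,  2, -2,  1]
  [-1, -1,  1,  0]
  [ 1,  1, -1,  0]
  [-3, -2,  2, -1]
J_3(0) ⊕ J_1(0)

The characteristic polynomial is
  det(x·I − A) = x^4

Eigenvalues and multiplicities (the geometric multiplicity of λ is n − rank(A − λI), which equals the number of Jordan blocks for λ):
  λ = 0: algebraic multiplicity = 4, geometric multiplicity = 2

Determining the block sizes for each eigenvalue:
  λ = 0: with am = 4 and gm = 2, the partition is not yet determined (e.g. several partitions of 4 into 2 parts exist). Let N = A − (0)·I. Computing rank(N^1) = 2, rank(N^2) = 1, rank(N^3) = 0; the number of blocks of size ≥ j is rank(N^{j−1}) − rank(N^j), giving [2, 1, 1]. So we have 1 block(s) of size 3, 1 block(s) of size 1 → block sizes [3, 1]

Assembling the blocks gives a Jordan form
J =
  [0, 1, 0, 0]
  [0, 0, 1, 0]
  [0, 0, 0, 0]
  [0, 0, 0, 0]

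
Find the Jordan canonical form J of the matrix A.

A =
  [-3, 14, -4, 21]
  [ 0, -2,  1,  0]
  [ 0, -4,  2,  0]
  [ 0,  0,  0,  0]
J_1(-3) ⊕ J_2(0) ⊕ J_1(0)

The characteristic polynomial is
  det(x·I − A) = x^4 + 3*x^3 = x^3*(x + 3)

Eigenvalues and multiplicities (the geometric multiplicity of λ is n − rank(A − λI), which equals the number of Jordan blocks for λ):
  λ = -3: algebraic multiplicity = 1, geometric multiplicity = 1
  λ = 0: algebraic multiplicity = 3, geometric multiplicity = 2

Determining the block sizes for each eigenvalue:
  λ = -3: one block (gm = 1), so the single block has size am = 1 → block sizes [1]
  λ = 0: 2 blocks summing to 3 forces exactly one block of size 2 and the rest size 1 → block sizes [2, 1]

Assembling the blocks gives a Jordan form
J =
  [-3, 0, 0, 0]
  [ 0, 0, 1, 0]
  [ 0, 0, 0, 0]
  [ 0, 0, 0, 0]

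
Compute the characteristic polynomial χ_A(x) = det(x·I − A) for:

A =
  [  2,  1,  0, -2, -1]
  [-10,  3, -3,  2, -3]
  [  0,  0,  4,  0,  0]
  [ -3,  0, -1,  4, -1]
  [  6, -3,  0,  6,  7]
x^5 - 20*x^4 + 160*x^3 - 640*x^2 + 1280*x - 1024

Expanding det(x·I − A) (e.g. by cofactor expansion or by noting that A is similar to its Jordan form J, which has the same characteristic polynomial as A) gives
  χ_A(x) = x^5 - 20*x^4 + 160*x^3 - 640*x^2 + 1280*x - 1024
which factors as (x - 4)^5. The eigenvalues (with algebraic multiplicities) are λ = 4 with multiplicity 5.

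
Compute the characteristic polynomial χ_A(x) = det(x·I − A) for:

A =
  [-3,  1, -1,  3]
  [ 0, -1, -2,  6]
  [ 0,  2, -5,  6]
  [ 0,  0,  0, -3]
x^4 + 12*x^3 + 54*x^2 + 108*x + 81

Expanding det(x·I − A) (e.g. by cofactor expansion or by noting that A is similar to its Jordan form J, which has the same characteristic polynomial as A) gives
  χ_A(x) = x^4 + 12*x^3 + 54*x^2 + 108*x + 81
which factors as (x + 3)^4. The eigenvalues (with algebraic multiplicities) are λ = -3 with multiplicity 4.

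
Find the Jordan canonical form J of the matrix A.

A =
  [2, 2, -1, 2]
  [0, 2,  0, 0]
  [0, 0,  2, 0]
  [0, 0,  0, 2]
J_2(2) ⊕ J_1(2) ⊕ J_1(2)

The characteristic polynomial is
  det(x·I − A) = x^4 - 8*x^3 + 24*x^2 - 32*x + 16 = (x - 2)^4

Eigenvalues and multiplicities (the geometric multiplicity of λ is n − rank(A − λI), which equals the number of Jordan blocks for λ):
  λ = 2: algebraic multiplicity = 4, geometric multiplicity = 3

Determining the block sizes for each eigenvalue:
  λ = 2: 3 blocks summing to 4 forces exactly one block of size 2 and the rest size 1 → block sizes [2, 1, 1]

Assembling the blocks gives a Jordan form
J =
  [2, 1, 0, 0]
  [0, 2, 0, 0]
  [0, 0, 2, 0]
  [0, 0, 0, 2]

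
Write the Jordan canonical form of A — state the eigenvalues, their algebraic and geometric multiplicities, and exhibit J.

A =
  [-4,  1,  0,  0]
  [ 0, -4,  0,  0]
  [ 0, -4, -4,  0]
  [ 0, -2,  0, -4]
J_2(-4) ⊕ J_1(-4) ⊕ J_1(-4)

The characteristic polynomial is
  det(x·I − A) = x^4 + 16*x^3 + 96*x^2 + 256*x + 256 = (x + 4)^4

Eigenvalues and multiplicities (the geometric multiplicity of λ is n − rank(A − λI), which equals the number of Jordan blocks for λ):
  λ = -4: algebraic multiplicity = 4, geometric multiplicity = 3

Determining the block sizes for each eigenvalue:
  λ = -4: 3 blocks summing to 4 forces exactly one block of size 2 and the rest size 1 → block sizes [2, 1, 1]

Assembling the blocks gives a Jordan form
J =
  [-4,  1,  0,  0]
  [ 0, -4,  0,  0]
  [ 0,  0, -4,  0]
  [ 0,  0,  0, -4]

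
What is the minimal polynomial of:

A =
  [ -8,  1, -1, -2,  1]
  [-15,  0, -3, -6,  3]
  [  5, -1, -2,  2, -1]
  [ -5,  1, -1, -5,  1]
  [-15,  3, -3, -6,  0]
x^2 + 6*x + 9

The characteristic polynomial is χ_A(x) = (x + 3)^5, so the eigenvalues are known. The minimal polynomial is
  m_A(x) = Π_λ (x − λ)^{k_λ}
where k_λ is the size of the *largest* Jordan block for λ (equivalently, the smallest k with (A − λI)^k v = 0 for every generalised eigenvector v of λ).

  λ = -3: largest Jordan block has size 2, contributing (x + 3)^2

So m_A(x) = (x + 3)^2 = x^2 + 6*x + 9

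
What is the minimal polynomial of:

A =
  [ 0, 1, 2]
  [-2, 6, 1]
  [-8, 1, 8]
x^3 - 14*x^2 + 65*x - 100

The characteristic polynomial is χ_A(x) = (x - 5)^2*(x - 4), so the eigenvalues are known. The minimal polynomial is
  m_A(x) = Π_λ (x − λ)^{k_λ}
where k_λ is the size of the *largest* Jordan block for λ (equivalently, the smallest k with (A − λI)^k v = 0 for every generalised eigenvector v of λ).

  λ = 4: largest Jordan block has size 1, contributing (x − 4)
  λ = 5: largest Jordan block has size 2, contributing (x − 5)^2

So m_A(x) = (x - 5)^2*(x - 4) = x^3 - 14*x^2 + 65*x - 100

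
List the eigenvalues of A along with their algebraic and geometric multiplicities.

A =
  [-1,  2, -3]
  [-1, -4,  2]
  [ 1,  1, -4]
λ = -3: alg = 3, geom = 1

Step 1 — factor the characteristic polynomial to read off the algebraic multiplicities:
  χ_A(x) = (x + 3)^3

Step 2 — compute geometric multiplicities via the rank-nullity identity g(λ) = n − rank(A − λI):
  rank(A − (-3)·I) = 2, so dim ker(A − (-3)·I) = n − 2 = 1

Summary:
  λ = -3: algebraic multiplicity = 3, geometric multiplicity = 1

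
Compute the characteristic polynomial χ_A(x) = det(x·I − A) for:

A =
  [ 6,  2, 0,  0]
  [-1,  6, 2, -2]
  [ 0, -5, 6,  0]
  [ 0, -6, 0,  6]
x^4 - 24*x^3 + 216*x^2 - 864*x + 1296

Expanding det(x·I − A) (e.g. by cofactor expansion or by noting that A is similar to its Jordan form J, which has the same characteristic polynomial as A) gives
  χ_A(x) = x^4 - 24*x^3 + 216*x^2 - 864*x + 1296
which factors as (x - 6)^4. The eigenvalues (with algebraic multiplicities) are λ = 6 with multiplicity 4.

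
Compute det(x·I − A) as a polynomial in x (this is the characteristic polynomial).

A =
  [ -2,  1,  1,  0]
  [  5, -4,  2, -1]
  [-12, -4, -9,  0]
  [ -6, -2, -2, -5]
x^4 + 20*x^3 + 150*x^2 + 500*x + 625

Expanding det(x·I − A) (e.g. by cofactor expansion or by noting that A is similar to its Jordan form J, which has the same characteristic polynomial as A) gives
  χ_A(x) = x^4 + 20*x^3 + 150*x^2 + 500*x + 625
which factors as (x + 5)^4. The eigenvalues (with algebraic multiplicities) are λ = -5 with multiplicity 4.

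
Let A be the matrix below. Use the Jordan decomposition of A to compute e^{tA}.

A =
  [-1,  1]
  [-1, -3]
e^{tA} =
  [t*exp(-2*t) + exp(-2*t), t*exp(-2*t)]
  [-t*exp(-2*t), -t*exp(-2*t) + exp(-2*t)]

Strategy: write A = P · J · P⁻¹ where J is a Jordan canonical form, so e^{tA} = P · e^{tJ} · P⁻¹, and e^{tJ} can be computed block-by-block.

A has Jordan form
J =
  [-2,  1]
  [ 0, -2]
(up to reordering of blocks).

Per-block formulas:
  For a 2×2 Jordan block J_2(-2): exp(t · J_2(-2)) = e^(-2t)·(I + t·N), where N is the 2×2 nilpotent shift.

After assembling e^{tJ} and conjugating by P, we get:

e^{tA} =
  [t*exp(-2*t) + exp(-2*t), t*exp(-2*t)]
  [-t*exp(-2*t), -t*exp(-2*t) + exp(-2*t)]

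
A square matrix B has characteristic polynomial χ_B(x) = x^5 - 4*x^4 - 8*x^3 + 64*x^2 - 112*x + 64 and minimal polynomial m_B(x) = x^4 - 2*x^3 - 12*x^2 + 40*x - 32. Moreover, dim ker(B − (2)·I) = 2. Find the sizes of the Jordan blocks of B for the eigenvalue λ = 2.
Block sizes for λ = 2: [3, 1]

Step 1 — from the characteristic polynomial, algebraic multiplicity of λ = 2 is 4. From dim ker(B − (2)·I) = 2, there are exactly 2 Jordan blocks for λ = 2.
Step 2 — from the minimal polynomial, the factor (x − 2)^3 tells us the largest block for λ = 2 has size 3.
Step 3 — with total size 4, 2 blocks, and largest block 3, the block sizes (in nonincreasing order) are [3, 1].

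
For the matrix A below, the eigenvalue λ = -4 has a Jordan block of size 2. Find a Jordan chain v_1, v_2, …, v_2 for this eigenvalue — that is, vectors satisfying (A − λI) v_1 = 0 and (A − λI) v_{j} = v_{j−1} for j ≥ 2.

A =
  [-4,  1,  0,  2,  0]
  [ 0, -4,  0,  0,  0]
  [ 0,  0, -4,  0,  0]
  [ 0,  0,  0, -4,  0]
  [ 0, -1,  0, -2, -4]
A Jordan chain for λ = -4 of length 2:
v_1 = (1, 0, 0, 0, -1)ᵀ
v_2 = (0, 1, 0, 0, 0)ᵀ

Let N = A − (-4)·I. We want v_2 with N^2 v_2 = 0 but N^1 v_2 ≠ 0; then v_{j-1} := N · v_j for j = 2, …, 2.

Pick v_2 = (0, 1, 0, 0, 0)ᵀ.
Then v_1 = N · v_2 = (1, 0, 0, 0, -1)ᵀ.

Sanity check: (A − (-4)·I) v_1 = (0, 0, 0, 0, 0)ᵀ = 0. ✓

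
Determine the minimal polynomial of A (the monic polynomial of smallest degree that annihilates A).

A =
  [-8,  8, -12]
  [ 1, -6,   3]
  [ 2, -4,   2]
x^2 + 8*x + 16

The characteristic polynomial is χ_A(x) = (x + 4)^3, so the eigenvalues are known. The minimal polynomial is
  m_A(x) = Π_λ (x − λ)^{k_λ}
where k_λ is the size of the *largest* Jordan block for λ (equivalently, the smallest k with (A − λI)^k v = 0 for every generalised eigenvector v of λ).

  λ = -4: largest Jordan block has size 2, contributing (x + 4)^2

So m_A(x) = (x + 4)^2 = x^2 + 8*x + 16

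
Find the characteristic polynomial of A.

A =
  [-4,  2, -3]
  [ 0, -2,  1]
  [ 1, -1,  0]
x^3 + 6*x^2 + 12*x + 8

Expanding det(x·I − A) (e.g. by cofactor expansion or by noting that A is similar to its Jordan form J, which has the same characteristic polynomial as A) gives
  χ_A(x) = x^3 + 6*x^2 + 12*x + 8
which factors as (x + 2)^3. The eigenvalues (with algebraic multiplicities) are λ = -2 with multiplicity 3.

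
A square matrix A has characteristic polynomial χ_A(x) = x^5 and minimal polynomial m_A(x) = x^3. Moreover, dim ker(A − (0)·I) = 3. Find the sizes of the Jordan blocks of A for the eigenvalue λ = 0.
Block sizes for λ = 0: [3, 1, 1]

Step 1 — from the characteristic polynomial, algebraic multiplicity of λ = 0 is 5. From dim ker(A − (0)·I) = 3, there are exactly 3 Jordan blocks for λ = 0.
Step 2 — from the minimal polynomial, the factor (x − 0)^3 tells us the largest block for λ = 0 has size 3.
Step 3 — with total size 5, 3 blocks, and largest block 3, the block sizes (in nonincreasing order) are [3, 1, 1].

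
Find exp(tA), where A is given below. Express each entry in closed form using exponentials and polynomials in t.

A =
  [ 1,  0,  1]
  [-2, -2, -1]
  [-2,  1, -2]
e^{tA} =
  [t^2*exp(-t) + 2*t*exp(-t) + exp(-t), t^2*exp(-t)/2, t^2*exp(-t)/2 + t*exp(-t)]
  [-2*t*exp(-t), -t*exp(-t) + exp(-t), -t*exp(-t)]
  [-2*t^2*exp(-t) - 2*t*exp(-t), -t^2*exp(-t) + t*exp(-t), -t^2*exp(-t) - t*exp(-t) + exp(-t)]

Strategy: write A = P · J · P⁻¹ where J is a Jordan canonical form, so e^{tA} = P · e^{tJ} · P⁻¹, and e^{tJ} can be computed block-by-block.

A has Jordan form
J =
  [-1,  1,  0]
  [ 0, -1,  1]
  [ 0,  0, -1]
(up to reordering of blocks).

Per-block formulas:
  For a 3×3 Jordan block J_3(-1): exp(t · J_3(-1)) = e^(-1t)·(I + t·N + (t^2/2)·N^2), where N is the 3×3 nilpotent shift.

After assembling e^{tJ} and conjugating by P, we get:

e^{tA} =
  [t^2*exp(-t) + 2*t*exp(-t) + exp(-t), t^2*exp(-t)/2, t^2*exp(-t)/2 + t*exp(-t)]
  [-2*t*exp(-t), -t*exp(-t) + exp(-t), -t*exp(-t)]
  [-2*t^2*exp(-t) - 2*t*exp(-t), -t^2*exp(-t) + t*exp(-t), -t^2*exp(-t) - t*exp(-t) + exp(-t)]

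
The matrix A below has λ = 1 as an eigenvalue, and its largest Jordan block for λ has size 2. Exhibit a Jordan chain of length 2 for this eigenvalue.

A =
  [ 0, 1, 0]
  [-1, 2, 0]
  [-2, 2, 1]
A Jordan chain for λ = 1 of length 2:
v_1 = (-1, -1, -2)ᵀ
v_2 = (1, 0, 0)ᵀ

Let N = A − (1)·I. We want v_2 with N^2 v_2 = 0 but N^1 v_2 ≠ 0; then v_{j-1} := N · v_j for j = 2, …, 2.

Pick v_2 = (1, 0, 0)ᵀ.
Then v_1 = N · v_2 = (-1, -1, -2)ᵀ.

Sanity check: (A − (1)·I) v_1 = (0, 0, 0)ᵀ = 0. ✓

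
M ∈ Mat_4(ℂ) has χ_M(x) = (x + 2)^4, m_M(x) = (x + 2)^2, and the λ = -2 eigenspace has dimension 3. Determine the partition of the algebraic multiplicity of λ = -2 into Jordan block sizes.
Block sizes for λ = -2: [2, 1, 1]

Step 1 — from the characteristic polynomial, algebraic multiplicity of λ = -2 is 4. From dim ker(M − (-2)·I) = 3, there are exactly 3 Jordan blocks for λ = -2.
Step 2 — from the minimal polynomial, the factor (x + 2)^2 tells us the largest block for λ = -2 has size 2.
Step 3 — with total size 4, 3 blocks, and largest block 2, the block sizes (in nonincreasing order) are [2, 1, 1].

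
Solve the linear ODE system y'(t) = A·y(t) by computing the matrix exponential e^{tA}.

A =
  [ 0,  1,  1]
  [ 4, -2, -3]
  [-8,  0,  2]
e^{tA} =
  [1 - 2*t^2, -t^2 + t, -t^2/2 + t]
  [8*t^2 + 4*t, 4*t^2 - 2*t + 1, 2*t^2 - 3*t]
  [-8*t^2 - 8*t, -4*t^2, -2*t^2 + 2*t + 1]

Strategy: write A = P · J · P⁻¹ where J is a Jordan canonical form, so e^{tA} = P · e^{tJ} · P⁻¹, and e^{tJ} can be computed block-by-block.

A has Jordan form
J =
  [0, 1, 0]
  [0, 0, 1]
  [0, 0, 0]
(up to reordering of blocks).

Per-block formulas:
  For a 3×3 Jordan block J_3(0): exp(t · J_3(0)) = e^(0t)·(I + t·N + (t^2/2)·N^2), where N is the 3×3 nilpotent shift.

After assembling e^{tJ} and conjugating by P, we get:

e^{tA} =
  [1 - 2*t^2, -t^2 + t, -t^2/2 + t]
  [8*t^2 + 4*t, 4*t^2 - 2*t + 1, 2*t^2 - 3*t]
  [-8*t^2 - 8*t, -4*t^2, -2*t^2 + 2*t + 1]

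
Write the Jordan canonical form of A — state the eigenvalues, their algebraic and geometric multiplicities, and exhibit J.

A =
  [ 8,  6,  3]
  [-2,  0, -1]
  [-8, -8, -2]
J_2(2) ⊕ J_1(2)

The characteristic polynomial is
  det(x·I − A) = x^3 - 6*x^2 + 12*x - 8 = (x - 2)^3

Eigenvalues and multiplicities (the geometric multiplicity of λ is n − rank(A − λI), which equals the number of Jordan blocks for λ):
  λ = 2: algebraic multiplicity = 3, geometric multiplicity = 2

Determining the block sizes for each eigenvalue:
  λ = 2: 2 blocks summing to 3 forces exactly one block of size 2 and the rest size 1 → block sizes [2, 1]

Assembling the blocks gives a Jordan form
J =
  [2, 1, 0]
  [0, 2, 0]
  [0, 0, 2]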